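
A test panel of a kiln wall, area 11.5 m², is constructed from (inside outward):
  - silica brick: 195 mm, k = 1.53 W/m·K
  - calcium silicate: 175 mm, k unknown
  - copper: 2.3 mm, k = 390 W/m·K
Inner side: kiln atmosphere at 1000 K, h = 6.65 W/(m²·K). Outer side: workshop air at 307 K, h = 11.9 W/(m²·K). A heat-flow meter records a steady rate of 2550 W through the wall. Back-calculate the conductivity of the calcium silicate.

Series thermal resistances:
R_inner film = 1/(h_i·A) = 1/(6.65×11.5) = 0.01308 K/W
R_silica brick = L/(kA) = 0.195/(1.53×11.5) = 0.01108 K/W
R_copper = L/(kA) = 0.0023/(390×11.5) = 5.128×10^-7 K/W
R_outer film = 1/(h_o·A) = 1/(11.9×11.5) = 0.007307 K/W
Sum of known resistances R_other = 0.03147 K/W
Total R = ΔT/Q = 693/2550 = 0.2718 K/W
R_calcium silicate = R_total − R_other = 0.2403 K/W
k = L/(R·A) = 0.175/(0.2403×11.5)

k ≈ 0.0633 W/(m·K)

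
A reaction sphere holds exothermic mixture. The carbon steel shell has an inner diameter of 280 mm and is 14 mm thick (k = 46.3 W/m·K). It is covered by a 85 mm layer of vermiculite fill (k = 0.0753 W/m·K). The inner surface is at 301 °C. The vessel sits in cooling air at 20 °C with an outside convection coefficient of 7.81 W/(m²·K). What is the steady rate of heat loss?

Q ≈ 107 W

Each spherical layer contributes R = (1/r_i − 1/r_o)/(4πk):
R_carbon steel shell = (1/0.14 − 1/0.154)/(4π×46.3) = 0.001116 K/W
R_vermiculite fill = (1/0.154 − 1/0.239)/(4π×0.0753) = 2.441 K/W
R_outer film = 1/(h·4πr_o²) = 1/(7.81×4π×0.239²) = 0.1784 K/W
R_total = 2.62 K/W
Q = ΔT/R_total = 281/2.62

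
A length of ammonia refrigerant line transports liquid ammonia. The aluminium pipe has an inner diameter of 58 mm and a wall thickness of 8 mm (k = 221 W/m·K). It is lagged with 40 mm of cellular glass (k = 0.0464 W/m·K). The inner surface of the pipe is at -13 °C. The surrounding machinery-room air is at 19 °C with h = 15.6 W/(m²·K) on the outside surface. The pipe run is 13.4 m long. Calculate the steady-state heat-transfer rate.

Treating each annulus and film as a series resistance:
R_aluminium pipe wall = ln(37/29)/(2π×221×13.4) = 1.309×10^-5 K/W
R_cellular glass = ln(77/37)/(2π×0.0464×13.4) = 0.1876 K/W
R_outer film = 1/(h_o·2πr_oL) = 1/(15.6×2π×0.077×13.4) = 0.009888 K/W
R_total = 0.1975 K/W
Q = ΔT/R_total = 32/0.1975

Q ≈ 162 W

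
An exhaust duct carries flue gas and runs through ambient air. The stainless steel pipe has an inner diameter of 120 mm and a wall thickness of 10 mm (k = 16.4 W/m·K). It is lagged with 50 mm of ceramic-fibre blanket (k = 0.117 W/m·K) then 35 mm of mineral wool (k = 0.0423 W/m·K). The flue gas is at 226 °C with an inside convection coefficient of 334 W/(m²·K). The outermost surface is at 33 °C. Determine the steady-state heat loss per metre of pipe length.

q′ ≈ 113 W/m

Treating each annulus and film as a series resistance:
R_inner film = 1/(h_i·2πr₁L) = 1/(334×2π×0.06×1) = 0.007942 K/W
R_stainless steel pipe wall = ln(70/60)/(2π×16.4×1) = 0.001496 K/W
R_ceramic-fibre blanket = ln(120/70)/(2π×0.117×1) = 0.7332 K/W
R_mineral wool = ln(155/120)/(2π×0.0423×1) = 0.963 K/W
R_total = 1.706 K/W
Q = ΔT/R_total = 193/1.706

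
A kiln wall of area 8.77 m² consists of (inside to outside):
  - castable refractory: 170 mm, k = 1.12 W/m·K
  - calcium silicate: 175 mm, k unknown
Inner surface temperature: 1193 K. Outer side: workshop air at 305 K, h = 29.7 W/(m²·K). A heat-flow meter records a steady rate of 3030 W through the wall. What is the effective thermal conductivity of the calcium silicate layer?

k ≈ 0.0734 W/(m·K)

Series thermal resistances:
R_castable refractory = L/(kA) = 0.17/(1.12×8.77) = 0.01731 K/W
R_outer film = 1/(h_o·A) = 1/(29.7×8.77) = 0.003839 K/W
Sum of known resistances R_other = 0.02115 K/W
Total R = ΔT/Q = 888/3030 = 0.2931 K/W
R_calcium silicate = R_total − R_other = 0.2719 K/W
k = L/(R·A) = 0.175/(0.2719×8.77)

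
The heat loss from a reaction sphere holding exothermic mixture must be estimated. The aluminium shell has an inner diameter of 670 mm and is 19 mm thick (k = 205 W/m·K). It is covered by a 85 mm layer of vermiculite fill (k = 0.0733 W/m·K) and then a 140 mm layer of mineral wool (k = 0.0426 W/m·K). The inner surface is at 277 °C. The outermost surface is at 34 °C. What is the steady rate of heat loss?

Spherical conduction: R = (1/r_in − 1/r_out)/(4πk) per layer; series-sum.
R_aluminium shell = (1/0.335 − 1/0.354)/(4π×205) = 6.219×10^-5 K/W
R_vermiculite fill = (1/0.354 − 1/0.439)/(4π×0.0733) = 0.5938 K/W
R_mineral wool = (1/0.439 − 1/0.579)/(4π×0.0426) = 1.029 K/W
R_total = 1.623 K/W
Q = ΔT/R_total = 243/1.623

Q ≈ 150 W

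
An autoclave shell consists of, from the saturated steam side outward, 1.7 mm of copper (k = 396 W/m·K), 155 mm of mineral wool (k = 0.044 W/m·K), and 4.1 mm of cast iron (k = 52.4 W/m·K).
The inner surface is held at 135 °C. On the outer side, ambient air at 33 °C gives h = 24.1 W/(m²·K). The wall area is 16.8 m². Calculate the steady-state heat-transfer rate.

Thermal resistances in series:
R_copper = L/(kA) = 0.0017/(396×16.8) = 2.555×10^-7 K/W
R_mineral wool = L/(kA) = 0.155/(0.044×16.8) = 0.2097 K/W
R_cast iron = L/(kA) = 0.0041/(52.4×16.8) = 4.657×10^-6 K/W
R_outer film = 1/(h_o·A) = 1/(24.1×16.8) = 0.00247 K/W
R_total = 0.2122 K/W
Q = ΔT / R_total = 102 / 0.2122

Q ≈ 481 W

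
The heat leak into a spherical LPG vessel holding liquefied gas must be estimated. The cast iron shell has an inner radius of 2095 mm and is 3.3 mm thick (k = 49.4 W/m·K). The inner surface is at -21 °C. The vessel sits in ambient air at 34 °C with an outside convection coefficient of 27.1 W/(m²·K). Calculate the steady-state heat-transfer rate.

Spherical conduction: R = (1/r_in − 1/r_out)/(4πk) per layer; series-sum.
R_cast iron shell = (1/2.095 − 1/2.0983)/(4π×49.4) = 1.209×10^-6 K/W
R_outer film = 1/(h·4πr_o²) = 1/(27.1×4π×2.0983²) = 6.669×10^-4 K/W
R_total = 6.681×10^-4 K/W
Q = ΔT/R_total = 55/6.681×10^-4

Q ≈ 82300 W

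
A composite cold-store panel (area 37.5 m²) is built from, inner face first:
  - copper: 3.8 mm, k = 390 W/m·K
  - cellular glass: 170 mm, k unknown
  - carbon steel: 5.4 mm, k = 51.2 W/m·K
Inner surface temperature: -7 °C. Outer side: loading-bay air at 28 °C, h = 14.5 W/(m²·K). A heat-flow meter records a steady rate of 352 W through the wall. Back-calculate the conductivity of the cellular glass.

k ≈ 0.0465 W/(m·K)

Treating each layer as a thermal resistance in series:
R_copper = L/(kA) = 0.0038/(390×37.5) = 2.598×10^-7 K/W
R_carbon steel = L/(kA) = 0.0054/(51.2×37.5) = 2.813×10^-6 K/W
R_outer film = 1/(h_o·A) = 1/(14.5×37.5) = 0.001839 K/W
Sum of known resistances R_other = 0.001842 K/W
Total R = ΔT/Q = 35/352 = 0.09943 K/W
R_cellular glass = R_total − R_other = 0.09759 K/W
k = L/(R·A) = 0.17/(0.09759×37.5)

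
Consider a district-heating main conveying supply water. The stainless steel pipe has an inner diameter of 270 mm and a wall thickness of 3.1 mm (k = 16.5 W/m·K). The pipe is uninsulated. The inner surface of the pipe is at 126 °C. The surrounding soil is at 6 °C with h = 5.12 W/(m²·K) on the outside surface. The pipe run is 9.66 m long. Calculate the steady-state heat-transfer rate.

Radial resistances (cylindrical: R_cond = ln(r_o/r_i)/(2πkL), R_conv = 1/(h·2πrL)):
R_stainless steel pipe wall = ln(138.1/135)/(2π×16.5×9.66) = 2.267×10^-5 K/W
R_outer film = 1/(h_o·2πr_oL) = 1/(5.12×2π×0.1381×9.66) = 0.0233 K/W
R_total = 0.02332 K/W
Q = ΔT/R_total = 120/0.02332

Q ≈ 5140 W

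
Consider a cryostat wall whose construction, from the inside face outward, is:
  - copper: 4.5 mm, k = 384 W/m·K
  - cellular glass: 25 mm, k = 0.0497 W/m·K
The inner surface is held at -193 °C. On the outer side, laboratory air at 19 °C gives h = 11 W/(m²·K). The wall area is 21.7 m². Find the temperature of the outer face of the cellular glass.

T ≈ -13.4 °C

Thermal resistances in series:
R_copper = L/(kA) = 0.0045/(384×21.7) = 5.4×10^-7 K/W
R_cellular glass = L/(kA) = 0.025/(0.0497×21.7) = 0.02318 K/W
R_outer film = 1/(h_o·A) = 1/(11×21.7) = 0.004189 K/W
R_total = 0.02737 K/W;  Q = ΔT/R_total = 212/0.02737 = 7746 W
T_interface = T_inner + Q·ΣR(inner→interface) = -193 + 7750×0.02318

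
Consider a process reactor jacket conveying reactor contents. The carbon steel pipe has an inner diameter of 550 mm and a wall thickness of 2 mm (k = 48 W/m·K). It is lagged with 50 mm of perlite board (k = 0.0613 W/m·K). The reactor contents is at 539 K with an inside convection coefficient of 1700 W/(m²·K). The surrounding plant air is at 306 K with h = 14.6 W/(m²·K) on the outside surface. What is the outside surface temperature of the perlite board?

Radial resistances (cylindrical: R_cond = ln(r_o/r_i)/(2πkL), R_conv = 1/(h·2πrL)):
R_inner film = 1/(h_i·2πr₁L) = 1/(1700×2π×0.275×1) = 3.404×10^-4 K/W
R_carbon steel pipe wall = ln(277/275)/(2π×48×1) = 2.403×10^-5 K/W
R_perlite board = ln(327/277)/(2π×0.0613×1) = 0.4308 K/W
R_outer film = 1/(h_o·2πr_oL) = 1/(14.6×2π×0.327×1) = 0.03334 K/W
R_total = 0.4645 K/W
Q = ΔT/R_total = 233/0.4645
Q = 502 W/m
T_interface = T_inner − Q·ΣR(inner→interface) = 539 − 502×0.4312

T ≈ 323 K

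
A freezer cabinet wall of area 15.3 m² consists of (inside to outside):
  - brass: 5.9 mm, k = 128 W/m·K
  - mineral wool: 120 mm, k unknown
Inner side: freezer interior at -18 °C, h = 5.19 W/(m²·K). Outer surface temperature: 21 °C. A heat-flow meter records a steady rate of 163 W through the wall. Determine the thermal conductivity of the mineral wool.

Using the resistance-network approach (series):
R_inner film = 1/(h_i·A) = 1/(5.19×15.3) = 0.01259 K/W
R_brass = L/(kA) = 0.0059/(128×15.3) = 3.013×10^-6 K/W
Sum of known resistances R_other = 0.0126 K/W
Total R = ΔT/Q = 39/163 = 0.2393 K/W
R_mineral wool = R_total − R_other = 0.2267 K/W
k = L/(R·A) = 0.12/(0.2267×15.3)

k ≈ 0.0346 W/(m·K)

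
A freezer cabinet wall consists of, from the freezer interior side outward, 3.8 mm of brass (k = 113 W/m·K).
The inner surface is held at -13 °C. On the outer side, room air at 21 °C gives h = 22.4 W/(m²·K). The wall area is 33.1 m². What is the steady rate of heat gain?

Q ≈ 25200 W

Using the resistance-network approach (series):
R_brass = L/(kA) = 0.0038/(113×33.1) = 1.016×10^-6 K/W
R_outer film = 1/(h_o·A) = 1/(22.4×33.1) = 0.001349 K/W
R_total = 0.00135 K/W
Q = ΔT / R_total = 34 / 0.00135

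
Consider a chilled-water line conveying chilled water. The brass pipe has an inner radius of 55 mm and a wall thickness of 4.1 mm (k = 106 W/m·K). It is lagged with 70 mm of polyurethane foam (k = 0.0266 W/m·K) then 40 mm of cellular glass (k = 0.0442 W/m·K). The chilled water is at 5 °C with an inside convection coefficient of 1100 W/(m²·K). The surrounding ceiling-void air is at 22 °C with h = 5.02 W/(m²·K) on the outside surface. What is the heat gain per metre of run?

Radial resistances (cylindrical: R_cond = ln(r_o/r_i)/(2πkL), R_conv = 1/(h·2πrL)):
R_inner film = 1/(h_i·2πr₁L) = 1/(1100×2π×0.055×1) = 0.002631 K/W
R_brass pipe wall = ln(59.1/55)/(2π×106×1) = 1.08×10^-4 K/W
R_polyurethane foam = ln(129.1/59.1)/(2π×0.0266×1) = 4.675 K/W
R_cellular glass = ln(169.1/129.1)/(2π×0.0442×1) = 0.9719 K/W
R_outer film = 1/(h_o·2πr_oL) = 1/(5.02×2π×0.1691×1) = 0.1875 K/W
R_total = 5.837 K/W
Q = ΔT/R_total = 17/5.837

q′ ≈ 2.91 W/m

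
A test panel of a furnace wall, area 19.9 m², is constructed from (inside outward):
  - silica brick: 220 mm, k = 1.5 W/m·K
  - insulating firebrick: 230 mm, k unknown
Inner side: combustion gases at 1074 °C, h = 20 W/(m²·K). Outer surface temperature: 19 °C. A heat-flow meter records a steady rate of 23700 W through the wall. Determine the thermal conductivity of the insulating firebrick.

k ≈ 0.334 W/(m·K)

Series thermal resistances:
R_inner film = 1/(h_i·A) = 1/(20×19.9) = 0.002513 K/W
R_silica brick = L/(kA) = 0.22/(1.5×19.9) = 0.00737 K/W
Sum of known resistances R_other = 0.009883 K/W
Total R = ΔT/Q = 1055/23700 = 0.04451 K/W
R_insulating firebrick = R_total − R_other = 0.03463 K/W
k = L/(R·A) = 0.23/(0.03463×19.9)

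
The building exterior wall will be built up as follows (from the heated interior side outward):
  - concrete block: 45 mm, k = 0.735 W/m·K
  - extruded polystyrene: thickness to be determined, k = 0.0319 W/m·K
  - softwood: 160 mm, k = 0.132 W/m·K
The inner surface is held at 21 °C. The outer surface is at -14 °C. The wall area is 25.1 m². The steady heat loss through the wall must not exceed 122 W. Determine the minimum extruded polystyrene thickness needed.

L ≈ 189 mm

Treating each layer as a thermal resistance in series:
R_concrete block = L/(kA) = 0.045/(0.735×25.1) = 0.002439 K/W
R_softwood = L/(kA) = 0.16/(0.132×25.1) = 0.04829 K/W
Sum of the known resistances R_other = 0.05073 K/W
Required total resistance R_tot = ΔT/Q_allow = 35/122 = 0.2869 K/W
R_extruded polystyrene = R_tot − R_other = 0.2362 K/W
L = R·k·A = 0.2362×0.0319×25.1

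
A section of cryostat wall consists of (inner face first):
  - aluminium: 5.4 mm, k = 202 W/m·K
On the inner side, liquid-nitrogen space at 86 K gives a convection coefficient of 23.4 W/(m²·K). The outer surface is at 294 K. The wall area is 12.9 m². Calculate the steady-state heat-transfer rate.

Treating each layer as a thermal resistance in series:
R_inner film = 1/(h_i·A) = 1/(23.4×12.9) = 0.003313 K/W
R_aluminium = L/(kA) = 0.0054/(202×12.9) = 2.072×10^-6 K/W
R_total = 0.003315 K/W
Q = ΔT / R_total = 208 / 0.003315

Q ≈ 62700 W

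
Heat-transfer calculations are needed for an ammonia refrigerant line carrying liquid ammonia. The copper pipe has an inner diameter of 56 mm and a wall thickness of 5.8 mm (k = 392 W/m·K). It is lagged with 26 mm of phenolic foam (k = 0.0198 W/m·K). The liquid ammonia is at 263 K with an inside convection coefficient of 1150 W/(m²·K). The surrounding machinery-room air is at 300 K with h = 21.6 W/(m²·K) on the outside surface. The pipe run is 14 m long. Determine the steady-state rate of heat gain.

Cylindrical conduction, so R = ln(r₂/r₁)/(2πkL) per layer, in series:
R_inner film = 1/(h_i·2πr₁L) = 1/(1150×2π×0.028×14) = 3.531×10^-4 K/W
R_copper pipe wall = ln(33.8/28)/(2π×392×14) = 5.46×10^-6 K/W
R_phenolic foam = ln(59.8/33.8)/(2π×0.0198×14) = 0.3276 K/W
R_outer film = 1/(h_o·2πr_oL) = 1/(21.6×2π×0.0598×14) = 0.008801 K/W
R_total = 0.3367 K/W
Q = ΔT/R_total = 37/0.3367

Q ≈ 110 W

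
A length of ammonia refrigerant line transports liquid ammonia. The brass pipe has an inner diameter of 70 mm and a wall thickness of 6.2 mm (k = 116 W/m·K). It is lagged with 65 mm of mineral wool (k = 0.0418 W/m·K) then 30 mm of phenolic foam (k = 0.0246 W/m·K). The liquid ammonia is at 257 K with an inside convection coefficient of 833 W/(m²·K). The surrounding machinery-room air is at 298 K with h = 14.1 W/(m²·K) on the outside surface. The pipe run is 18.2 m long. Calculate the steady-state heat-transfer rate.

For a radial system each layer contributes R = ln(r_out/r_in)/(2πkL); films add R = 1/(hA).
R_inner film = 1/(h_i·2πr₁L) = 1/(833×2π×0.035×18.2) = 2.999×10^-4 K/W
R_brass pipe wall = ln(41.2/35)/(2π×116×18.2) = 1.229×10^-5 K/W
R_mineral wool = ln(106.2/41.2)/(2π×0.0418×18.2) = 0.1981 K/W
R_phenolic foam = ln(136.2/106.2)/(2π×0.0246×18.2) = 0.08844 K/W
R_outer film = 1/(h_o·2πr_oL) = 1/(14.1×2π×0.1362×18.2) = 0.004554 K/W
R_total = 0.2914 K/W
Q = ΔT/R_total = 41/0.2914

Q ≈ 141 W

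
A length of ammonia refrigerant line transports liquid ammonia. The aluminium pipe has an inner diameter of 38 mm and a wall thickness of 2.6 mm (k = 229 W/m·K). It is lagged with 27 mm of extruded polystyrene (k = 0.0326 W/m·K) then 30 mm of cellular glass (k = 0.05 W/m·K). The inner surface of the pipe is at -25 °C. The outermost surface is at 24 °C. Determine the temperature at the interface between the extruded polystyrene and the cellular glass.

T ≈ 10.3 °C

Treating each annulus and film as a series resistance:
R_aluminium pipe wall = ln(21.6/19)/(2π×229×1) = 8.914×10^-5 K/W
R_extruded polystyrene = ln(48.6/21.6)/(2π×0.0326×1) = 3.959 K/W
R_cellular glass = ln(78.6/48.6)/(2π×0.05×1) = 1.53 K/W
R_total = 5.489 K/W
Q = ΔT/R_total = 49/5.489
Q = 8.93 W/m
T_interface = T_inner + Q·ΣR(inner→interface) = -25 + 8.93×3.959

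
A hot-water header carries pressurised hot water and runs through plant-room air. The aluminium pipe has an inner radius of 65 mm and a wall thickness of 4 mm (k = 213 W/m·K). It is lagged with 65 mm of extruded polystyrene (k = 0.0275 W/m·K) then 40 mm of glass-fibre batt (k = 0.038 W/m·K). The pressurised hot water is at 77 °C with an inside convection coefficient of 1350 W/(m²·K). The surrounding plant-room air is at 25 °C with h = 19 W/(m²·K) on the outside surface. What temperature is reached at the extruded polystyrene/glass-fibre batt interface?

T ≈ 36.9 °C

Radial resistances (cylindrical: R_cond = ln(r_o/r_i)/(2πkL), R_conv = 1/(h·2πrL)):
R_inner film = 1/(h_i·2πr₁L) = 1/(1350×2π×0.065×1) = 0.001814 K/W
R_aluminium pipe wall = ln(69/65)/(2π×213×1) = 4.462×10^-5 K/W
R_extruded polystyrene = ln(134/69)/(2π×0.0275×1) = 3.841 K/W
R_glass-fibre batt = ln(174/134)/(2π×0.038×1) = 1.094 K/W
R_outer film = 1/(h_o·2πr_oL) = 1/(19×2π×0.174×1) = 0.04814 K/W
R_total = 4.985 K/W
Q = ΔT/R_total = 52/4.985
Q = 10.4 W/m
T_interface = T_inner − Q·ΣR(inner→interface) = 77 − 10.4×3.843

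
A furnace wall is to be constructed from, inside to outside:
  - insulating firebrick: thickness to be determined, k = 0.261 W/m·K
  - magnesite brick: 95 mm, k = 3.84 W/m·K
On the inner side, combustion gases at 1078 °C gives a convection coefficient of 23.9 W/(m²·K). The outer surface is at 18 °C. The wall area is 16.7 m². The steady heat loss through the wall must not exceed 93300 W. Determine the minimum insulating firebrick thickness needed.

Series thermal resistances:
R_inner film = 1/(h_i·A) = 1/(23.9×16.7) = 0.002505 K/W
R_magnesite brick = L/(kA) = 0.095/(3.84×16.7) = 0.001481 K/W
Sum of the known resistances R_other = 0.003987 K/W
Required total resistance R_tot = ΔT/Q_allow = 1060/93300 = 0.01136 K/W
R_insulating firebrick = R_tot − R_other = 0.007374 K/W
L = R·k·A = 0.007374×0.261×16.7

L ≈ 32.1 mm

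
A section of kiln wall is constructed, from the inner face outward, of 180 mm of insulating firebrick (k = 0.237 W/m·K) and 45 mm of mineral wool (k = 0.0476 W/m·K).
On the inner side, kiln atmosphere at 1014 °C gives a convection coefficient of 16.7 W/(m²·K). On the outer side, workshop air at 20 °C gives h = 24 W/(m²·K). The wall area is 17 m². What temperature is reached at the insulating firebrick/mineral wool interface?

T ≈ 563 °C

Model the wall as resistances in series:
R_inner film = 1/(h_i·A) = 1/(16.7×17) = 0.003522 K/W
R_insulating firebrick = L/(kA) = 0.18/(0.237×17) = 0.04468 K/W
R_mineral wool = L/(kA) = 0.045/(0.0476×17) = 0.05561 K/W
R_outer film = 1/(h_o·A) = 1/(24×17) = 0.002451 K/W
R_total = 0.1063 K/W;  Q = ΔT/R_total = 994/0.1063 = 9354 W
T_interface = T_inner − Q·ΣR(inner→interface) = 1014 − 9350×0.0482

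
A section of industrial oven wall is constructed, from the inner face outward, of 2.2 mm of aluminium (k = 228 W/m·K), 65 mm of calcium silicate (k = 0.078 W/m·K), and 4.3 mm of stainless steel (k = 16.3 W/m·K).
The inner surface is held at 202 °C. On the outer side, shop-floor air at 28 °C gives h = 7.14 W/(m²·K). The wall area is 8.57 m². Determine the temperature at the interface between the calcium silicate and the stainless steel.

Thermal resistances in series:
R_aluminium = L/(kA) = 0.0022/(228×8.57) = 1.126×10^-6 K/W
R_calcium silicate = L/(kA) = 0.065/(0.078×8.57) = 0.09724 K/W
R_stainless steel = L/(kA) = 0.0043/(16.3×8.57) = 3.078×10^-5 K/W
R_outer film = 1/(h_o·A) = 1/(7.14×8.57) = 0.01634 K/W
R_total = 0.1136 K/W;  Q = ΔT/R_total = 174/0.1136 = 1532 W
T_interface = T_inner − Q·ΣR(inner→interface) = 202 − 1530×0.09724

T ≈ 53.1 °C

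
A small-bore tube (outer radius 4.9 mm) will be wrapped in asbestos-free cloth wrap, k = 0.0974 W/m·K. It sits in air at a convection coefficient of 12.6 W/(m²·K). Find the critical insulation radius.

For a cylinder r_cr = k/h = 0.0974/12.6
r_cr = 7.73 mm; since the bare radius (4.9 mm) is below r_cr, adding a thin layer of insulation will *increase* heat loss.

r_cr ≈ 7.73 mm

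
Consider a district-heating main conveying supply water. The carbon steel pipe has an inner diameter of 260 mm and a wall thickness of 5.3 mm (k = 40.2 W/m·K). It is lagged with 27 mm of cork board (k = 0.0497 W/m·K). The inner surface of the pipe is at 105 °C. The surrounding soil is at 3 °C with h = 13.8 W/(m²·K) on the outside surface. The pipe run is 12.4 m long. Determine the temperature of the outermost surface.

Per-layer cylindrical resistances, series-summed:
R_carbon steel pipe wall = ln(135.3/130)/(2π×40.2×12.4) = 1.276×10^-5 K/W
R_cork board = ln(162.3/135.3)/(2π×0.0497×12.4) = 0.04699 K/W
R_outer film = 1/(h_o·2πr_oL) = 1/(13.8×2π×0.1623×12.4) = 0.005731 K/W
R_total = 0.05273 K/W
Q = ΔT/R_total = 102/0.05273
Q = 1930 W
T_interface = T_inner − Q·ΣR(inner→interface) = 105 − 1930×0.047

T ≈ 14.1 °C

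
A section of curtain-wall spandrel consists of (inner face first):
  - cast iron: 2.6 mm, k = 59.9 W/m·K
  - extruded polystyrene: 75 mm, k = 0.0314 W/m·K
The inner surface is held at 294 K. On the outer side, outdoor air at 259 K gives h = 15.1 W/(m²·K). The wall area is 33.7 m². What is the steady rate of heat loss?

Q ≈ 480 W

Series thermal resistances:
R_cast iron = L/(kA) = 0.0026/(59.9×33.7) = 1.288×10^-6 K/W
R_extruded polystyrene = L/(kA) = 0.075/(0.0314×33.7) = 0.07088 K/W
R_outer film = 1/(h_o·A) = 1/(15.1×33.7) = 0.001965 K/W
R_total = 0.07284 K/W
Q = ΔT / R_total = 35 / 0.07284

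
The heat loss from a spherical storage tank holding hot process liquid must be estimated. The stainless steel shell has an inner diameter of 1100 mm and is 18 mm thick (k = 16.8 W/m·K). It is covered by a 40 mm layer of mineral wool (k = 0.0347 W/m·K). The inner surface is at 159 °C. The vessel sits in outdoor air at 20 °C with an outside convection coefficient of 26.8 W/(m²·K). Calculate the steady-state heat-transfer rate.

Q ≈ 507 W

Radial (spherical) resistances in series:
R_stainless steel shell = (1/0.55 − 1/0.568)/(4π×16.8) = 2.729×10^-4 K/W
R_mineral wool = (1/0.568 − 1/0.608)/(4π×0.0347) = 0.2656 K/W
R_outer film = 1/(h·4πr_o²) = 1/(26.8×4π×0.608²) = 0.008032 K/W
R_total = 0.2739 K/W
Q = ΔT/R_total = 139/0.2739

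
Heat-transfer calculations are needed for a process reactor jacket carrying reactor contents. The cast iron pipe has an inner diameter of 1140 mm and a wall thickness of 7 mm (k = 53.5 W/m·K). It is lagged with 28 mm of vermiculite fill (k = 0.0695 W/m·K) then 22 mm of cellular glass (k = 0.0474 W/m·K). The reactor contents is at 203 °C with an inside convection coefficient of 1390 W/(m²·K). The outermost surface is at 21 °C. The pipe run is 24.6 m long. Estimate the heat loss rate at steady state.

Cylindrical conduction, so R = ln(r₂/r₁)/(2πkL) per layer, in series:
R_inner film = 1/(h_i·2πr₁L) = 1/(1390×2π×0.57×24.6) = 8.166×10^-6 K/W
R_cast iron pipe wall = ln(577/570)/(2π×53.5×24.6) = 1.476×10^-6 K/W
R_vermiculite fill = ln(605/577)/(2π×0.0695×24.6) = 0.004411 K/W
R_cellular glass = ln(627/605)/(2π×0.0474×24.6) = 0.004875 K/W
R_total = 0.009296 K/W
Q = ΔT/R_total = 182/0.009296

Q ≈ 19600 W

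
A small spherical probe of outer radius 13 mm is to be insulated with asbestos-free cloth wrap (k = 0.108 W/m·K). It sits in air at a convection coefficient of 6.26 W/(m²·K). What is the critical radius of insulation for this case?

r_cr ≈ 34.5 mm

For a sphere r_cr = 2k/h = 2×0.108/6.26
r_cr = 34.5 mm; since the bare radius (13 mm) is below r_cr, adding a thin layer of insulation will *increase* heat loss.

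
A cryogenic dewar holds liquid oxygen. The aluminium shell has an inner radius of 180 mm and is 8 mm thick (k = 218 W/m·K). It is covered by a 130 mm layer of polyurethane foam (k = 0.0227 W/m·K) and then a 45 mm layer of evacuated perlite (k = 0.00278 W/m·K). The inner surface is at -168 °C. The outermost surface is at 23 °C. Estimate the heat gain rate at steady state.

Each spherical layer contributes R = (1/r_i − 1/r_o)/(4πk):
R_aluminium shell = (1/0.18 − 1/0.188)/(4π×218) = 8.63×10^-5 K/W
R_polyurethane foam = (1/0.188 − 1/0.318)/(4π×0.0227) = 7.623 K/W
R_evacuated perlite = (1/0.318 − 1/0.363)/(4π×0.00278) = 11.16 K/W
R_total = 18.78 K/W
Q = ΔT/R_total = 191/18.78

Q ≈ 10.2 W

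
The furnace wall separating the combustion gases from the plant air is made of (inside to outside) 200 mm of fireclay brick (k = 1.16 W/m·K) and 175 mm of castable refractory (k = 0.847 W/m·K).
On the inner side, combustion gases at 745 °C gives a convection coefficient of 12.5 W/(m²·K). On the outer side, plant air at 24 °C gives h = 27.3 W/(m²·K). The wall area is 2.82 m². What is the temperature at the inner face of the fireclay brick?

T ≈ 629 °C

Using the resistance-network approach (series):
R_inner film = 1/(h_i·A) = 1/(12.5×2.82) = 0.02837 K/W
R_fireclay brick = L/(kA) = 0.2/(1.16×2.82) = 0.06114 K/W
R_castable refractory = L/(kA) = 0.175/(0.847×2.82) = 0.07327 K/W
R_outer film = 1/(h_o·A) = 1/(27.3×2.82) = 0.01299 K/W
R_total = 0.1758 K/W;  Q = ΔT/R_total = 721/0.1758 = 4102 W
T_interface = T_inner − Q·ΣR(inner→interface) = 745 − 4100×0.02837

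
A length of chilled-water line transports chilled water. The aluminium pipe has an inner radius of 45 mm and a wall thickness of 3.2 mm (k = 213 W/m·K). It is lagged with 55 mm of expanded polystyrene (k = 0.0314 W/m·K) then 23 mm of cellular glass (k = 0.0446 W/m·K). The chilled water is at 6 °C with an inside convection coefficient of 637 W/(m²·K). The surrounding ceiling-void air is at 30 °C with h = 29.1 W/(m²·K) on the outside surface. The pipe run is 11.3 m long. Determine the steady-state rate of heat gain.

Q ≈ 58.6 W

Cylindrical conduction, so R = ln(r₂/r₁)/(2πkL) per layer, in series:
R_inner film = 1/(h_i·2πr₁L) = 1/(637×2π×0.045×11.3) = 4.913×10^-4 K/W
R_aluminium pipe wall = ln(48.2/45)/(2π×213×11.3) = 4.543×10^-6 K/W
R_expanded polystyrene = ln(103.2/48.2)/(2π×0.0314×11.3) = 0.3415 K/W
R_cellular glass = ln(126.2/103.2)/(2π×0.0446×11.3) = 0.06354 K/W
R_outer film = 1/(h_o·2πr_oL) = 1/(29.1×2π×0.1262×11.3) = 0.003835 K/W
R_total = 0.4094 K/W
Q = ΔT/R_total = 24/0.4094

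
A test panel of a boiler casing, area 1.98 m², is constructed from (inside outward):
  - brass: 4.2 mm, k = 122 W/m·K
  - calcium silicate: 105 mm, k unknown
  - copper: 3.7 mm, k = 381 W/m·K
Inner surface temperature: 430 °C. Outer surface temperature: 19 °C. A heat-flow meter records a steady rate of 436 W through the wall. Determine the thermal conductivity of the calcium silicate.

Using the resistance-network approach (series):
R_brass = L/(kA) = 0.0042/(122×1.98) = 1.739×10^-5 K/W
R_copper = L/(kA) = 0.0037/(381×1.98) = 4.905×10^-6 K/W
Sum of known resistances R_other = 2.229×10^-5 K/W
Total R = ΔT/Q = 411/436 = 0.9427 K/W
R_calcium silicate = R_total − R_other = 0.9426 K/W
k = L/(R·A) = 0.105/(0.9426×1.98)

k ≈ 0.0563 W/(m·K)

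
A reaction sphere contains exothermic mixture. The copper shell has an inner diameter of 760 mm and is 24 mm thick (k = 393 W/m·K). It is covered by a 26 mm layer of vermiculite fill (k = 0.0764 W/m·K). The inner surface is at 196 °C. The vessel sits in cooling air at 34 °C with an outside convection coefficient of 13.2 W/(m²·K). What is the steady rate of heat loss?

Q ≈ 859 W

Spherical conduction: R = (1/r_in − 1/r_out)/(4πk) per layer; series-sum.
R_copper shell = (1/0.38 − 1/0.404)/(4π×393) = 3.166×10^-5 K/W
R_vermiculite fill = (1/0.404 − 1/0.43)/(4π×0.0764) = 0.1559 K/W
R_outer film = 1/(h·4πr_o²) = 1/(13.2×4π×0.43²) = 0.0326 K/W
R_total = 0.1885 K/W
Q = ΔT/R_total = 162/0.1885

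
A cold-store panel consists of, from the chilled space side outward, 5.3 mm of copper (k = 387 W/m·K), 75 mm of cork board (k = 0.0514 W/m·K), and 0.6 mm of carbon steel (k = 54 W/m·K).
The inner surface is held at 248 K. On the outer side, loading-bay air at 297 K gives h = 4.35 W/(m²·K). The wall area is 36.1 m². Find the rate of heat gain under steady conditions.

Q ≈ 1050 W

Series thermal resistances:
R_copper = L/(kA) = 0.0053/(387×36.1) = 3.794×10^-7 K/W
R_cork board = L/(kA) = 0.075/(0.0514×36.1) = 0.04042 K/W
R_carbon steel = L/(kA) = 0.0006/(54×36.1) = 3.078×10^-7 K/W
R_outer film = 1/(h_o·A) = 1/(4.35×36.1) = 0.006368 K/W
R_total = 0.04679 K/W
Q = ΔT / R_total = 49 / 0.04679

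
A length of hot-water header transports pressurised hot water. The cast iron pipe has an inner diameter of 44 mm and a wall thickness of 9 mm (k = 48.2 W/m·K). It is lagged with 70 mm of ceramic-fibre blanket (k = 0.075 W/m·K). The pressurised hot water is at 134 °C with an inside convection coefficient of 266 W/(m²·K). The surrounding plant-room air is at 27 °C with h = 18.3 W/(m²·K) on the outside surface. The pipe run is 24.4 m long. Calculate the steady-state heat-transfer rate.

Q ≈ 996 W

Radial resistances (cylindrical: R_cond = ln(r_o/r_i)/(2πkL), R_conv = 1/(h·2πrL)):
R_inner film = 1/(h_i·2πr₁L) = 1/(266×2π×0.022×24.4) = 0.001115 K/W
R_cast iron pipe wall = ln(31/22)/(2π×48.2×24.4) = 4.641×10^-5 K/W
R_ceramic-fibre blanket = ln(101/31)/(2π×0.075×24.4) = 0.1027 K/W
R_outer film = 1/(h_o·2πr_oL) = 1/(18.3×2π×0.101×24.4) = 0.003529 K/W
R_total = 0.1074 K/W
Q = ΔT/R_total = 107/0.1074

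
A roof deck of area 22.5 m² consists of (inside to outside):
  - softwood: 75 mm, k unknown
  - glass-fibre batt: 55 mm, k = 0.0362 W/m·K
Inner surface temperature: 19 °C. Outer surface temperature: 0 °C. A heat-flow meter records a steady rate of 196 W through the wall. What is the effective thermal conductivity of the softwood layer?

k ≈ 0.113 W/(m·K)

Using the resistance-network approach (series):
R_glass-fibre batt = L/(kA) = 0.055/(0.0362×22.5) = 0.06753 K/W
Sum of known resistances R_other = 0.06753 K/W
Total R = ΔT/Q = 19/196 = 0.09694 K/W
R_softwood = R_total − R_other = 0.02941 K/W
k = L/(R·A) = 0.075/(0.02941×22.5)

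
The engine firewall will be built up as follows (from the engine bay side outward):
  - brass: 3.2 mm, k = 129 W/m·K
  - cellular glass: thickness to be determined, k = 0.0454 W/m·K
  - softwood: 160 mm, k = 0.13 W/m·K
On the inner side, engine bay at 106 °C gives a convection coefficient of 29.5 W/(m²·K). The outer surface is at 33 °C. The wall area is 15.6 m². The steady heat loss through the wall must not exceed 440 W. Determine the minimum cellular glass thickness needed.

Thermal resistances in series:
R_inner film = 1/(h_i·A) = 1/(29.5×15.6) = 0.002173 K/W
R_brass = L/(kA) = 0.0032/(129×15.6) = 1.59×10^-6 K/W
R_softwood = L/(kA) = 0.16/(0.13×15.6) = 0.0789 K/W
Sum of the known resistances R_other = 0.08107 K/W
Required total resistance R_tot = ΔT/Q_allow = 73/440 = 0.1659 K/W
R_cellular glass = R_tot − R_other = 0.08484 K/W
L = R·k·A = 0.08484×0.0454×15.6

L ≈ 60.1 mm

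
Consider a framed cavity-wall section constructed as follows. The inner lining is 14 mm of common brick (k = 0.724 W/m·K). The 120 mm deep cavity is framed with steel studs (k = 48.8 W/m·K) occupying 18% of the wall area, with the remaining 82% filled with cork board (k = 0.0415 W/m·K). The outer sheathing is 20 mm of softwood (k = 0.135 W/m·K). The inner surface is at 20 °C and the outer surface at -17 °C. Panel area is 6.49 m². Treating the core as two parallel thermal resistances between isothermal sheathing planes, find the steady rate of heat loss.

Sheathing layers in series; stud and cavity paths in parallel between them.
R_inner = 0.014/(0.724×6.49) = 0.00298 K/W
R_stud  = 0.12/(48.8×0.18×6.49) = 0.002105 K/W
R_cav   = 0.12/(0.0415×0.82×6.49) = 0.5433 K/W
1/R_core = 1/R_stud + 1/R_cav → R_core = 0.002097 K/W
R_outer = 0.02/(0.135×6.49) = 0.02283 K/W
R_total = 0.0279 K/W
Q = ΔT/R_total = 37/0.0279

Q ≈ 1330 W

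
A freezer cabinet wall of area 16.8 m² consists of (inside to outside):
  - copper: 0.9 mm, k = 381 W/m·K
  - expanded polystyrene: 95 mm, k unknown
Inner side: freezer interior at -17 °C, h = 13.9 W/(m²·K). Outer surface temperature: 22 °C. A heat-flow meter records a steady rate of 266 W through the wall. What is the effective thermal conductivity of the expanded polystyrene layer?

k ≈ 0.0397 W/(m·K)

Thermal resistances in series:
R_inner film = 1/(h_i·A) = 1/(13.9×16.8) = 0.004282 K/W
R_copper = L/(kA) = 0.0009/(381×16.8) = 1.406×10^-7 K/W
Sum of known resistances R_other = 0.004282 K/W
Total R = ΔT/Q = 39/266 = 0.1466 K/W
R_expanded polystyrene = R_total − R_other = 0.1423 K/W
k = L/(R·A) = 0.095/(0.1423×16.8)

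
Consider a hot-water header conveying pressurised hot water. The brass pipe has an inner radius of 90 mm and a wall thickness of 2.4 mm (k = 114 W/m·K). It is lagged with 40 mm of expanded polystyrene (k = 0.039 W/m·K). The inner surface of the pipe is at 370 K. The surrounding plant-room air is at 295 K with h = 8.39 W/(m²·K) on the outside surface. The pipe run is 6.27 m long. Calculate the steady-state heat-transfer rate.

Q ≈ 292 W

Per-layer cylindrical resistances, series-summed:
R_brass pipe wall = ln(92.4/90)/(2π×114×6.27) = 5.86×10^-6 K/W
R_expanded polystyrene = ln(132.4/92.4)/(2π×0.039×6.27) = 0.2341 K/W
R_outer film = 1/(h_o·2πr_oL) = 1/(8.39×2π×0.1324×6.27) = 0.02285 K/W
R_total = 0.257 K/W
Q = ΔT/R_total = 75/0.257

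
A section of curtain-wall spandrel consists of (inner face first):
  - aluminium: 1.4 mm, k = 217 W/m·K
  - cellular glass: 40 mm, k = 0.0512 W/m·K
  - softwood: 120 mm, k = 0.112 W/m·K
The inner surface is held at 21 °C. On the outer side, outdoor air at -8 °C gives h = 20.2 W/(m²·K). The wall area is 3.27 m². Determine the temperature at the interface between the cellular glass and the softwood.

Thermal resistances in series:
R_aluminium = L/(kA) = 0.0014/(217×3.27) = 1.973×10^-6 K/W
R_cellular glass = L/(kA) = 0.04/(0.0512×3.27) = 0.2389 K/W
R_softwood = L/(kA) = 0.12/(0.112×3.27) = 0.3277 K/W
R_outer film = 1/(h_o·A) = 1/(20.2×3.27) = 0.01514 K/W
R_total = 0.5817 K/W;  Q = ΔT/R_total = 29/0.5817 = 49.85 W
T_interface = T_inner − Q·ΣR(inner→interface) = 21 − 49.9×0.2389

T ≈ 9.09 °C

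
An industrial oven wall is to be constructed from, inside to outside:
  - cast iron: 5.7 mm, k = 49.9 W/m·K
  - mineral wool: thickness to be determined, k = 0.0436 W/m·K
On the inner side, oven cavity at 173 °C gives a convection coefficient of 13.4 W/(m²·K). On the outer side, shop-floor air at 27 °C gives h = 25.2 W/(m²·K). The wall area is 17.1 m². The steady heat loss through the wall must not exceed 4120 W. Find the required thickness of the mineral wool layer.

L ≈ 21.4 mm

Thermal resistances in series:
R_inner film = 1/(h_i·A) = 1/(13.4×17.1) = 0.004364 K/W
R_cast iron = L/(kA) = 0.0057/(49.9×17.1) = 6.68×10^-6 K/W
R_outer film = 1/(h_o·A) = 1/(25.2×17.1) = 0.002321 K/W
Sum of the known resistances R_other = 0.006691 K/W
Required total resistance R_tot = ΔT/Q_allow = 146/4120 = 0.03544 K/W
R_mineral wool = R_tot − R_other = 0.02875 K/W
L = R·k·A = 0.02875×0.0436×17.1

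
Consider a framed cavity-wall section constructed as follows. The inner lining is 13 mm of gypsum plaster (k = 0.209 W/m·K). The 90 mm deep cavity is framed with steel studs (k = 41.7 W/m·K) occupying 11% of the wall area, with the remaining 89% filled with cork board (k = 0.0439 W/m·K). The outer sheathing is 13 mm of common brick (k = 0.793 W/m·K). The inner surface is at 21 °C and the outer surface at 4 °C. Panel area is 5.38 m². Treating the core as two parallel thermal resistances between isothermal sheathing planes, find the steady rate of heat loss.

Sheathing layers in series; stud and cavity paths in parallel between them.
R_inner = 0.013/(0.209×5.38) = 0.01156 K/W
R_stud  = 0.09/(41.7×0.11×5.38) = 0.003647 K/W
R_cav   = 0.09/(0.0439×0.89×5.38) = 0.4282 K/W
1/R_core = 1/R_stud + 1/R_cav → R_core = 0.003616 K/W
R_outer = 0.013/(0.793×5.38) = 0.003047 K/W
R_total = 0.01822 K/W
Q = ΔT/R_total = 17/0.01822

Q ≈ 933 W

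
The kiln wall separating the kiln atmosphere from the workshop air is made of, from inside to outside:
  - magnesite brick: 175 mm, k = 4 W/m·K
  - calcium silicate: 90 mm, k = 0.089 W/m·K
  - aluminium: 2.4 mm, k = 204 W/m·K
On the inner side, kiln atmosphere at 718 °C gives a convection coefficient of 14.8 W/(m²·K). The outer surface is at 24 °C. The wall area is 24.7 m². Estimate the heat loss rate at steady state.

Thermal resistances in series:
R_inner film = 1/(h_i·A) = 1/(14.8×24.7) = 0.002736 K/W
R_magnesite brick = L/(kA) = 0.175/(4×24.7) = 0.001771 K/W
R_calcium silicate = L/(kA) = 0.09/(0.089×24.7) = 0.04094 K/W
R_aluminium = L/(kA) = 0.0024/(204×24.7) = 4.763×10^-7 K/W
R_total = 0.04545 K/W
Q = ΔT / R_total = 694 / 0.04545

Q ≈ 15300 W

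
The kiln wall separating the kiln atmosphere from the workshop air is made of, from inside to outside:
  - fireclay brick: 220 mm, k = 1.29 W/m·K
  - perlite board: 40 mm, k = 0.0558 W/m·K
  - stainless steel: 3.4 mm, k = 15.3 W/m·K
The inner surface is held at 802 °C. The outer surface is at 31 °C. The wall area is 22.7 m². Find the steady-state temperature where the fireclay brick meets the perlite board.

Model the wall as resistances in series:
R_fireclay brick = L/(kA) = 0.22/(1.29×22.7) = 0.007513 K/W
R_perlite board = L/(kA) = 0.04/(0.0558×22.7) = 0.03158 K/W
R_stainless steel = L/(kA) = 0.0034/(15.3×22.7) = 9.79×10^-6 K/W
R_total = 0.0391 K/W;  Q = ΔT/R_total = 771/0.0391 = 19720 W
T_interface = T_inner − Q·ΣR(inner→interface) = 802 − 19700×0.007513

T ≈ 654 °C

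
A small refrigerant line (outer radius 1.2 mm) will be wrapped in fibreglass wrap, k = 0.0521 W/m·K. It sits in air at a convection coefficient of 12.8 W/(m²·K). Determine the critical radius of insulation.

For a cylinder r_cr = k/h = 0.0521/12.8
r_cr = 4.07 mm; since the bare radius (1.2 mm) is below r_cr, adding a thin layer of insulation will *increase* heat loss.

r_cr ≈ 4.07 mm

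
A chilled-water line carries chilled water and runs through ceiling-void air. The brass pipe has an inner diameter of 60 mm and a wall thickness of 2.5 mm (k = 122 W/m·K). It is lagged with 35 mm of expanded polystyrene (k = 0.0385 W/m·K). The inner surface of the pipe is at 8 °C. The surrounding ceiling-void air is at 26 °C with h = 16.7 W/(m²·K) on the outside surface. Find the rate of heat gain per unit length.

q′ ≈ 5.69 W/m

Per-layer cylindrical resistances, series-summed:
R_brass pipe wall = ln(32.5/30)/(2π×122×1) = 1.044×10^-4 K/W
R_expanded polystyrene = ln(67.5/32.5)/(2π×0.0385×1) = 3.021 K/W
R_outer film = 1/(h_o·2πr_oL) = 1/(16.7×2π×0.0675×1) = 0.1412 K/W
R_total = 3.163 K/W
Q = ΔT/R_total = 18/3.163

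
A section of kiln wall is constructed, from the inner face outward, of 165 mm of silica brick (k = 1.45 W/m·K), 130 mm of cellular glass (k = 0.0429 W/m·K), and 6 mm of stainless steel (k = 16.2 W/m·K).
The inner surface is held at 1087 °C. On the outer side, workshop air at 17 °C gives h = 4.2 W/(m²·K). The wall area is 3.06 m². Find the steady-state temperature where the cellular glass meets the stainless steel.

Model the wall as resistances in series:
R_silica brick = L/(kA) = 0.165/(1.45×3.06) = 0.03719 K/W
R_cellular glass = L/(kA) = 0.13/(0.0429×3.06) = 0.9903 K/W
R_stainless steel = L/(kA) = 0.006/(16.2×3.06) = 1.21×10^-4 K/W
R_outer film = 1/(h_o·A) = 1/(4.2×3.06) = 0.07781 K/W
R_total = 1.105 K/W;  Q = ΔT/R_total = 1070/1.105 = 968 W
T_interface = T_inner − Q·ΣR(inner→interface) = 1087 − 968×1.027

T ≈ 92.4 °C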